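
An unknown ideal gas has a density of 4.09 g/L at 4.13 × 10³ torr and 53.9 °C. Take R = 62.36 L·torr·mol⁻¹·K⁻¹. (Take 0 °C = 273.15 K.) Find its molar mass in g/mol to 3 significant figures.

ρ = PM/(RT) ⇒ M = ρRT/P = (4.09 × 62.36 × 327.0) / 4.13e+03

M ≈ 20.2 g/mol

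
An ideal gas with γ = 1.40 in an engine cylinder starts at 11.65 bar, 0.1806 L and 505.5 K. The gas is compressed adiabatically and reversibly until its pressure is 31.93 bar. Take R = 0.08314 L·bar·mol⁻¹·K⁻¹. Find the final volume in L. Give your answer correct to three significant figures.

V₂ ≈ 0.0879 L

Adiabatic (γ = 1.40), T V^(γ−1) and P V^γ constant: T₂ = T₁·(P₂/P₁)^((γ−1)/γ) = 674.3 K; V₂ = V₁·(P₁/P₂)^(1/γ) = 0.08789 L.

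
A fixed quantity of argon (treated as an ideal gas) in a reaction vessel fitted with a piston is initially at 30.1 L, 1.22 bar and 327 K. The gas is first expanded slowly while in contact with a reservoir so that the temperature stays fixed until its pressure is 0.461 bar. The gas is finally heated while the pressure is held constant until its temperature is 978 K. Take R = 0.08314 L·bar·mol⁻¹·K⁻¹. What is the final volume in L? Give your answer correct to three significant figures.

Isothermal, so P V is constant: T₂ = T₁; V₂ = V₁·(P₁/P₂) = 79.66 L.
P constant ⇒ V ∝ T: P₃ = P₂; V₃ = V₂·(T₃/T₂) = 238.2 L.

V₃ ≈ 238 L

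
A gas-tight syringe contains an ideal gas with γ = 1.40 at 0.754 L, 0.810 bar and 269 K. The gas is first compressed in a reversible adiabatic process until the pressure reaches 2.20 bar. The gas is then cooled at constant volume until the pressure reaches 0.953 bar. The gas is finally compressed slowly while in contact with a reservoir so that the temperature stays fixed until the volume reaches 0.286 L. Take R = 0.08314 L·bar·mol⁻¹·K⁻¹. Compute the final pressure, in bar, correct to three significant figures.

Adiabatic (γ = 1.40), T V^(γ−1) and P V^γ constant: T₂ = T₁·(P₂/P₁)^((γ−1)/γ) = 357.9 K; V₂ = V₁·(P₁/P₂)^(1/γ) = 0.3693 L.
Isochoric, so P/T is constant: V₃ = V₂; T₃ = T₂·(P₃/P₂) = 155.0 K.
T constant ⇒ Boyle's law P V = const: T₄ = T₃; P₄ = P₃·(V₃/V₄) = 1.231 bar.

P₄ ≈ 1.23 bar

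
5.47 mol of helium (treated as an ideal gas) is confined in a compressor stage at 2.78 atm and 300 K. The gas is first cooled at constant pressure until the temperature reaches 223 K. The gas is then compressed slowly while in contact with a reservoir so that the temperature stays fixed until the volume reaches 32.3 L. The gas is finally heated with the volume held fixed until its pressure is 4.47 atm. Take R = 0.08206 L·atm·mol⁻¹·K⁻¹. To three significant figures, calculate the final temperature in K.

T₄ ≈ 322 K

From PV = nRT: V₁ = nRT₁/P₁ = 48.44 L.
Isobaric, so V/T is constant: P₂ = P₁; V₂ = V₁·(T₂/T₁) = 36.01 L.
Isothermal, so P V is constant: T₃ = T₂; P₃ = P₂·(V₂/V₃) = 3.099 atm.
V constant ⇒ P ∝ T: V₄ = V₃; T₄ = T₃·(P₄/P₃) = 321.7 K.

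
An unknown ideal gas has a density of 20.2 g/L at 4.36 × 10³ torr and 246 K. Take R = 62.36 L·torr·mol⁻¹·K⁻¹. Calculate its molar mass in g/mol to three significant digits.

ρ = PM/(RT) ⇒ M = ρRT/P = (20.2 × 62.36 × 246.0) / 4.36e+03

M ≈ 71.1 g/mol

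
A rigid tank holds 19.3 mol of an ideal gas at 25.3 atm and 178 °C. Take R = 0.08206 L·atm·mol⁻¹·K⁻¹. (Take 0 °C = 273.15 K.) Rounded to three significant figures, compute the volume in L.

Convert: T = 451.15 K.
PV = nRT ⇒ V = nRT/P = (19.3 × 0.08206 × 451.15) / 25.3

V ≈ 28.2 L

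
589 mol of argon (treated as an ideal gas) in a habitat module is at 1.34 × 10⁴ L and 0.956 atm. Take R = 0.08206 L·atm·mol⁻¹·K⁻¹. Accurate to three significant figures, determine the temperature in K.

T ≈ 265 K

PV = nRT ⇒ T = PV/(nR) = (0.956 × 1.34e+04) / (589 × 0.08206)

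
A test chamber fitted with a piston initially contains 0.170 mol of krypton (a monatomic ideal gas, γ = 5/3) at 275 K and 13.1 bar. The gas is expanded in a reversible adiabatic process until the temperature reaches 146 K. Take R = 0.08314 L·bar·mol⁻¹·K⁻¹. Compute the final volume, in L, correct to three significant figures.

V₂ ≈ 0.767 L

From PV = nRT: V₁ = nRT₁/P₁ = 0.2967 L.
Adiabatic (γ = 5/3), T V^(γ−1) and P V^γ constant: P₂ = P₁·(T₂/T₁)^(γ/(γ−1)) = 2.690 bar; V₂ = V₁·(T₁/T₂)^(1/(γ−1)) = 0.7670 L.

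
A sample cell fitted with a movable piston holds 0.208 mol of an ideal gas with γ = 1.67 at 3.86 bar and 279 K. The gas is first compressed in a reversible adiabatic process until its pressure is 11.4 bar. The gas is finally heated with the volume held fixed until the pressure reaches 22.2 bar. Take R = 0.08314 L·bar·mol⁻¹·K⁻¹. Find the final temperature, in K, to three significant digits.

T₃ ≈ 839 K

From PV = nRT: V₁ = nRT₁/P₁ = 1.250 L.
Reversible adiabatic, γ = 1.67: T₂ = T₁·(P₂/P₁)^((γ−1)/γ) = 430.8 K; V₂ = V₁·(P₁/P₂)^(1/γ) = 0.6535 L.
V constant ⇒ P ∝ T: V₃ = V₂; T₃ = T₂·(P₃/P₂) = 839.0 K.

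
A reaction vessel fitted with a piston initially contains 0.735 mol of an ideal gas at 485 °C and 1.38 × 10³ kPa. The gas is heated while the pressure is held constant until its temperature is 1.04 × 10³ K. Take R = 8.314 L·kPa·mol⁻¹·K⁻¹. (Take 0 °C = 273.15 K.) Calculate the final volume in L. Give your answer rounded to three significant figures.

Convert: T₁ = 758.1 K.
From PV = nRT: V₁ = nRT₁/P₁ = 3.357 L.
Isobaric, so V/T is constant: P₂ = P₁; V₂ = V₁·(T₂/T₁) = 4.605 L.

V₂ ≈ 4.61 L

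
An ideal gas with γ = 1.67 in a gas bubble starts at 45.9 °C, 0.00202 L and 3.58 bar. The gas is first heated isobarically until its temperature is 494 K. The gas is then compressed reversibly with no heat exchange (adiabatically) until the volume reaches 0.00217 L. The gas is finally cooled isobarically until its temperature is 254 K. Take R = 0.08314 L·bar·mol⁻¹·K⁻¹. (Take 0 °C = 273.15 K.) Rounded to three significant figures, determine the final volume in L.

V₄ ≈ 0.000873 L

Convert: T₁ = 319.0 K.
P constant ⇒ V ∝ T: P₂ = P₁; V₂ = V₁·(T₂/T₁) = 0.003128 L.
Reversible adiabatic, γ = 1.67: T₃ = T₂·(V₂/V₃)^(γ−1) = 631.1 K; P₃ = P₂·(V₂/V₃)^γ = 6.592 bar.
Isobaric, so V/T is constant: P₄ = P₃; V₄ = V₃·(T₄/T₃) = 0.0008734 L.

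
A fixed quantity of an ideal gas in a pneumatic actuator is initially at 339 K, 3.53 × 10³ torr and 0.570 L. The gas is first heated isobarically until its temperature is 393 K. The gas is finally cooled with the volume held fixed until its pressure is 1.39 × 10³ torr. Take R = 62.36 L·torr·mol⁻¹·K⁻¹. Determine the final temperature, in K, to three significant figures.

T₃ ≈ 155 K

P constant ⇒ V ∝ T: P₂ = P₁; V₂ = V₁·(T₂/T₁) = 0.6608 L.
Isochoric, so P/T is constant: V₃ = V₂; T₃ = T₂·(P₃/P₂) = 154.8 K.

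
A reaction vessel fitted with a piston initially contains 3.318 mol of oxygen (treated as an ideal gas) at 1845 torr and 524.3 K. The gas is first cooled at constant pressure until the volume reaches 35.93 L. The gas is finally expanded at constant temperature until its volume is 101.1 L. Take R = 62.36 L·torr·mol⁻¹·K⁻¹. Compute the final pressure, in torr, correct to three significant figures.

From PV = nRT: V₁ = nRT₁/P₁ = 58.80 L.
Isobaric, so V/T is constant: P₂ = P₁; T₂ = T₁·(V₂/V₁) = 320.4 K.
Isothermal, so P V is constant: T₃ = T₂; P₃ = P₂·(V₂/V₃) = 655.7 torr.

P₃ ≈ 656 torr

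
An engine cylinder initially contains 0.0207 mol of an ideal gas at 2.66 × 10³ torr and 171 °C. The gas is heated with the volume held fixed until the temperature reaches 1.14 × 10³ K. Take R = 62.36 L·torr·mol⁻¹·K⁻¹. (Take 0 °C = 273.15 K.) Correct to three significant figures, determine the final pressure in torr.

P₂ ≈ 6.83e+03 torr

Convert: T₁ = 444.1 K.
From PV = nRT: V₁ = nRT₁/P₁ = 0.2155 L.
Isochoric, so P/T is constant: V₂ = V₁; P₂ = P₁·(T₂/T₁) = 6827 torr.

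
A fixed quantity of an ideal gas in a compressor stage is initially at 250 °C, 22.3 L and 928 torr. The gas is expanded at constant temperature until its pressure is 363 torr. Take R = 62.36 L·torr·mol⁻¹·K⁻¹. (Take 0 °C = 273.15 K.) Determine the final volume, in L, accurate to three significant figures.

V₂ ≈ 57.0 L

Convert: T₁ = 523.1 K.
Isothermal, so P V is constant: T₂ = T₁; V₂ = V₁·(P₁/P₂) = 57.01 L.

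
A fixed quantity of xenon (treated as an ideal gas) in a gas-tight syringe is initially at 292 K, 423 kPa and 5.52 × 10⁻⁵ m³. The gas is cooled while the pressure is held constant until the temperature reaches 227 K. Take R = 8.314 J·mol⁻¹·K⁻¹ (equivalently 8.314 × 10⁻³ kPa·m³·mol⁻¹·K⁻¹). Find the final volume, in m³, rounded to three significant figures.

V₂ ≈ 4.29e-05 m³

P constant ⇒ V ∝ T: P₂ = P₁; V₂ = V₁·(T₂/T₁) = 4.291e-05 m³.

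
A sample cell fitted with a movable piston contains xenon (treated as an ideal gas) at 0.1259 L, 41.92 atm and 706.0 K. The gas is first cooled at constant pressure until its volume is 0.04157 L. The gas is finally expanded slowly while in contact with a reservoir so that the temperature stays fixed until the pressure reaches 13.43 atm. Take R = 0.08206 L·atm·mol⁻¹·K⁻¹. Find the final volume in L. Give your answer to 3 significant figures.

V₃ ≈ 0.130 L

Isobaric, so V/T is constant: P₂ = P₁; T₂ = T₁·(V₂/V₁) = 233.1 K.
T constant ⇒ Boyle's law P V = const: T₃ = T₂; V₃ = V₂·(P₂/P₃) = 0.1298 L.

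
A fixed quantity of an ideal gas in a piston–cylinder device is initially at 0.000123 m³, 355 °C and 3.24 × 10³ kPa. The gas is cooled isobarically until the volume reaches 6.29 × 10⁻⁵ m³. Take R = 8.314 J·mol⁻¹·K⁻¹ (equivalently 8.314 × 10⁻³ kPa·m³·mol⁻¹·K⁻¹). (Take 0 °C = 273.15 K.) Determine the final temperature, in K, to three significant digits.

T₂ ≈ 321 K

Convert: T₁ = 628.1 K.
Isobaric, so V/T is constant: P₂ = P₁; T₂ = T₁·(V₂/V₁) = 321.2 K.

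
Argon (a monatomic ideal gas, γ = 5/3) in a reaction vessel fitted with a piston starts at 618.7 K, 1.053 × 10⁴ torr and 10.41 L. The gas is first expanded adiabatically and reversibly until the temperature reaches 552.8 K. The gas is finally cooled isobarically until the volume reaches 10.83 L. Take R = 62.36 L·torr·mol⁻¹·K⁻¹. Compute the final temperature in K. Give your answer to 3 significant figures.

T₃ ≈ 486 K

Adiabatic (γ = 5/3), T V^(γ−1) and P V^γ constant: P₂ = P₁·(T₂/T₁)^(γ/(γ−1)) = 7946 torr; V₂ = V₁·(T₁/T₂)^(1/(γ−1)) = 12.33 L.
Isobaric, so V/T is constant: P₃ = P₂; T₃ = T₂·(V₃/V₂) = 485.7 K.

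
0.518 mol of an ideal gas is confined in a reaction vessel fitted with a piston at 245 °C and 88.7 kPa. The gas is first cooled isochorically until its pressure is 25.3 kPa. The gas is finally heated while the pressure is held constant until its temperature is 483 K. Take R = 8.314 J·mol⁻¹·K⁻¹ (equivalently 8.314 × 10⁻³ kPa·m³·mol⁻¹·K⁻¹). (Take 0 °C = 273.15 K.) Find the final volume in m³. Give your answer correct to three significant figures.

V₃ ≈ 0.0822 m³

Convert: T₁ = 518.1 K.
From PV = nRT: V₁ = nRT₁/P₁ = 0.02516 m³.
Isochoric, so P/T is constant: V₂ = V₁; T₂ = T₁·(P₂/P₁) = 147.8 K.
Isobaric, so V/T is constant: P₃ = P₂; V₃ = V₂·(T₃/T₂) = 0.08222 m³.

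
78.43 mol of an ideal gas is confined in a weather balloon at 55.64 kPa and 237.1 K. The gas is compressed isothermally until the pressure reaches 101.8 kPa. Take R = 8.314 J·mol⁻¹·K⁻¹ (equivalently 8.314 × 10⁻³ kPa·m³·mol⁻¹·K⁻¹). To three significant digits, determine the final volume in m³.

From PV = nRT: V₁ = nRT₁/P₁ = 2.779 m³.
Isothermal, so P V is constant: T₂ = T₁; V₂ = V₁·(P₁/P₂) = 1.519 m³.

V₂ ≈ 1.52 m³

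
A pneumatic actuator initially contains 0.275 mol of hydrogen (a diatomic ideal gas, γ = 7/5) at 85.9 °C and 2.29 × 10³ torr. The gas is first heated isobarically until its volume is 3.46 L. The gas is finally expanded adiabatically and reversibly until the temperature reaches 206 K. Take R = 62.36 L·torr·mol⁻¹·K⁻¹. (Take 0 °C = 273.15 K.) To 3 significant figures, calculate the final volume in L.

Convert: T₁ = 359.0 K.
From PV = nRT: V₁ = nRT₁/P₁ = 2.689 L.
P constant ⇒ V ∝ T: P₂ = P₁; T₂ = T₁·(V₂/V₁) = 462.0 K.
Adiabatic (γ = 7/5), T V^(γ−1) and P V^γ constant: P₃ = P₂·(T₃/T₂)^(γ/(γ−1)) = 135.5 torr; V₃ = V₂·(T₂/T₃)^(1/(γ−1)) = 26.07 L.

V₃ ≈ 26.1 L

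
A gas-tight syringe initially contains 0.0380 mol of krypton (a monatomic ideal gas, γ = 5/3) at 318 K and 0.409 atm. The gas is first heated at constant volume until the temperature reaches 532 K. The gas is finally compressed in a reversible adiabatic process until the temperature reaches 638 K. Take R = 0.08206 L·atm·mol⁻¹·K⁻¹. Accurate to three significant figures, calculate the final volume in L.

V₃ ≈ 1.85 L

From PV = nRT: V₁ = nRT₁/P₁ = 2.424 L.
Isochoric, so P/T is constant: V₂ = V₁; P₂ = P₁·(T₂/T₁) = 0.6842 atm.
Adiabatic (γ = 5/3), T V^(γ−1) and P V^γ constant: P₃ = P₂·(T₃/T₂)^(γ/(γ−1)) = 1.078 atm; V₃ = V₂·(T₂/T₃)^(1/(γ−1)) = 1.846 L.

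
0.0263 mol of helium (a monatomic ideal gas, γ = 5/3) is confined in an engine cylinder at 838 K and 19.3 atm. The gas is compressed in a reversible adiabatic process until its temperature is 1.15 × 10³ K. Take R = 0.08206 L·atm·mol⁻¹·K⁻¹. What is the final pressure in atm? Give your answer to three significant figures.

P₂ ≈ 42.6 atm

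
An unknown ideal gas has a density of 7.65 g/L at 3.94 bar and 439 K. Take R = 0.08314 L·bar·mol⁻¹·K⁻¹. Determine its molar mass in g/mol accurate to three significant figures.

M ≈ 70.9 g/mol

ρ = PM/(RT) ⇒ M = ρRT/P = (7.65 × 0.08314 × 439.0) / 3.94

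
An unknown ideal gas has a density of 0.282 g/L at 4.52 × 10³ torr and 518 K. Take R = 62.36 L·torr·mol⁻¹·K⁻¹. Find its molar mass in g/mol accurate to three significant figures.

ρ = PM/(RT) ⇒ M = ρRT/P = (0.282 × 62.36 × 518.0) / 4.52e+03

M ≈ 2.02 g/mol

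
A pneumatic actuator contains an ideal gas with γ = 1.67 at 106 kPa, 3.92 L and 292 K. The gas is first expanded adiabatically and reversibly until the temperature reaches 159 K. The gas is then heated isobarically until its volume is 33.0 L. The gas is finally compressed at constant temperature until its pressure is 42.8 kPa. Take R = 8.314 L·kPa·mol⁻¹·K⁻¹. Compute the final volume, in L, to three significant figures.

Reversible adiabatic, γ = 1.67: P₂ = P₁·(T₂/T₁)^(γ/(γ−1)) = 23.30 kPa; V₂ = V₁·(T₁/T₂)^(1/(γ−1)) = 9.712 L.
P constant ⇒ V ∝ T: P₃ = P₂; T₃ = T₂·(V₃/V₂) = 540.3 K.
T constant ⇒ Boyle's law P V = const: T₄ = T₃; V₄ = V₃·(P₃/P₄) = 17.96 L.

V₄ ≈ 18.0 L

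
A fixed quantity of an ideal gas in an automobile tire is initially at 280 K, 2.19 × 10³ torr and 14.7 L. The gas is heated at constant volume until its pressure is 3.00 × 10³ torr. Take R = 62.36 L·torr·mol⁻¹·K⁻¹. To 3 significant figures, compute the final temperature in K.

T₂ ≈ 384 K

Isochoric, so P/T is constant: V₂ = V₁; T₂ = T₁·(P₂/P₁) = 383.6 K.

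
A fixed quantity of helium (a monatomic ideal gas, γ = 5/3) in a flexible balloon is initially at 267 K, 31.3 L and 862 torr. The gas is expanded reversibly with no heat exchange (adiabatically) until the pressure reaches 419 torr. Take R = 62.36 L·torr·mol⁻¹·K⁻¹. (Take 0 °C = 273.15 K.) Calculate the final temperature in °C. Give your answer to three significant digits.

Adiabatic (γ = 5/3), T V^(γ−1) and P V^γ constant: T₂ = T₁·(P₂/P₁)^((γ−1)/γ) = 200.1 K; V₂ = V₁·(P₁/P₂)^(1/γ) = 48.25 L.

T₂ ≈ -73.1 °C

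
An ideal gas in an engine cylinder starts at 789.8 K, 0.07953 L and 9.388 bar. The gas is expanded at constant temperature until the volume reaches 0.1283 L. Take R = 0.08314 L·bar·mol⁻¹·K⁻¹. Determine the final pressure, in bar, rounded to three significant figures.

T constant ⇒ Boyle's law P V = const: T₂ = T₁; P₂ = P₁·(V₁/V₂) = 5.819 bar.

P₂ ≈ 5.82 bar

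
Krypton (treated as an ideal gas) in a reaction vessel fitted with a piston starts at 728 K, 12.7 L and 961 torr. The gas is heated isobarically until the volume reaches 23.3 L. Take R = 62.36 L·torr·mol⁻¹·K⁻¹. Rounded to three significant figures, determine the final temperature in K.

T₂ ≈ 1.34e+03 K

Isobaric, so V/T is constant: P₂ = P₁; T₂ = T₁·(V₂/V₁) = 1336 K.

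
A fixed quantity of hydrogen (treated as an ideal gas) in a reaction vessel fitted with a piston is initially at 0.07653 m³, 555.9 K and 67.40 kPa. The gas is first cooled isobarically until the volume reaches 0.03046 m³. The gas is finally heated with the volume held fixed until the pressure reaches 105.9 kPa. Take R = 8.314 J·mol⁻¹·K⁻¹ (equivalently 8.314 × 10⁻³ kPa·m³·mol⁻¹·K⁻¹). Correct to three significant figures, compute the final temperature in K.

Isobaric, so V/T is constant: P₂ = P₁; T₂ = T₁·(V₂/V₁) = 221.3 K.
Isochoric, so P/T is constant: V₃ = V₂; T₃ = T₂·(P₃/P₂) = 347.6 K.

T₃ ≈ 348 K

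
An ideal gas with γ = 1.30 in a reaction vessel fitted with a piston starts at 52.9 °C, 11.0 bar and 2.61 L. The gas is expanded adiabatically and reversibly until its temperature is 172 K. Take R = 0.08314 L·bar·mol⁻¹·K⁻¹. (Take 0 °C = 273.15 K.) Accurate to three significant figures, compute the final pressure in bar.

P₂ ≈ 0.688 bar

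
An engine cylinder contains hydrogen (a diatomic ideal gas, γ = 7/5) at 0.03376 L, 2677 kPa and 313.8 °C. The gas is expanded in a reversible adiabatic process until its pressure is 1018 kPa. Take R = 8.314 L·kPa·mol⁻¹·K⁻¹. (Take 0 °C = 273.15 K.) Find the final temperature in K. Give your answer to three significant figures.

T₂ ≈ 445 K

Convert: T₁ = 587.0 K.
Adiabatic (γ = 7/5), T V^(γ−1) and P V^γ constant: T₂ = T₁·(P₂/P₁)^((γ−1)/γ) = 445.3 K; V₂ = V₁·(P₁/P₂)^(1/γ) = 0.06735 L.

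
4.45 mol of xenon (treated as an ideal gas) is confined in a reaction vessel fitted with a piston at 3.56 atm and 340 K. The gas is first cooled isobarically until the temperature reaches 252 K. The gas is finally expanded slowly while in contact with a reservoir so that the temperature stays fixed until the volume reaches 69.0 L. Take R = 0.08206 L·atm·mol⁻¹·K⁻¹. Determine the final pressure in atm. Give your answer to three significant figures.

P₃ ≈ 1.33 atm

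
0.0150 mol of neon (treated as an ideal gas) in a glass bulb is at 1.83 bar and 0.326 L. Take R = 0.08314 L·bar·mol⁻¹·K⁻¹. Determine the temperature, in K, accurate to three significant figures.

T ≈ 478 K

PV = nRT ⇒ T = PV/(nR) = (1.83 × 0.326) / (0.0150 × 0.08314)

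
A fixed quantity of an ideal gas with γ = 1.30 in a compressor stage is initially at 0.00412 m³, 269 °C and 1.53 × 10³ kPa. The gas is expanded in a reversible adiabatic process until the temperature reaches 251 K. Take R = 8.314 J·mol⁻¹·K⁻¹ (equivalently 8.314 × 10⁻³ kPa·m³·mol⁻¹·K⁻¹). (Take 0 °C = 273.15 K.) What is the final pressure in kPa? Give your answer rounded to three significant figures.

Convert: T₁ = 542.1 K.
Adiabatic (γ = 1.30), T V^(γ−1) and P V^γ constant: P₂ = P₁·(T₂/T₁)^(γ/(γ−1)) = 54.38 kPa; V₂ = V₁·(T₁/T₂)^(1/(γ−1)) = 0.05367 m³.

P₂ ≈ 54.4 kPa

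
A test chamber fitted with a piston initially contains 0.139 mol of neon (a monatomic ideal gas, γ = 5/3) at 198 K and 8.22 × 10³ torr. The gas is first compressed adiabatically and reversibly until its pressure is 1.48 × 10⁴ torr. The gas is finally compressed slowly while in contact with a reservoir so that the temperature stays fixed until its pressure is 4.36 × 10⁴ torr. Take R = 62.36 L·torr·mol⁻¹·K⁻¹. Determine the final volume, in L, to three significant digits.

V₃ ≈ 0.0498 L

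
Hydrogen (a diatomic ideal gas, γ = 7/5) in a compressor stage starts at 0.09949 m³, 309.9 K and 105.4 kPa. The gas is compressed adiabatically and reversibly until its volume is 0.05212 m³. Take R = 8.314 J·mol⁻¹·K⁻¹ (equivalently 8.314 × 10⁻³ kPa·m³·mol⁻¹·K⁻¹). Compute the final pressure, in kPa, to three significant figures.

Reversible adiabatic, γ = 7/5: T₂ = T₁·(V₁/V₂)^(γ−1) = 401.4 K; P₂ = P₁·(V₁/V₂)^γ = 260.6 kPa.

P₂ ≈ 261 kPa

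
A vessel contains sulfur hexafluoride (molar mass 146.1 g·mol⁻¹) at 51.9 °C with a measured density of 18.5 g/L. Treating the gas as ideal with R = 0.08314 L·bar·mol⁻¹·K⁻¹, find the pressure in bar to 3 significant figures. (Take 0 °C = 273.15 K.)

P ≈ 3.42 bar

ρ = PM/(RT) ⇒ P = ρRT/M = (18.5 × 0.08314 × 325.0) / 146.1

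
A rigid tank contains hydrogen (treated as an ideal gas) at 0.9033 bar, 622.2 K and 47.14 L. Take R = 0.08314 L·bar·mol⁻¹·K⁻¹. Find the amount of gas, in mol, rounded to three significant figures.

n ≈ 0.823 mol

PV = nRT ⇒ n = PV/(RT) = (0.9033 × 47.14) / (0.08314 × 622.2)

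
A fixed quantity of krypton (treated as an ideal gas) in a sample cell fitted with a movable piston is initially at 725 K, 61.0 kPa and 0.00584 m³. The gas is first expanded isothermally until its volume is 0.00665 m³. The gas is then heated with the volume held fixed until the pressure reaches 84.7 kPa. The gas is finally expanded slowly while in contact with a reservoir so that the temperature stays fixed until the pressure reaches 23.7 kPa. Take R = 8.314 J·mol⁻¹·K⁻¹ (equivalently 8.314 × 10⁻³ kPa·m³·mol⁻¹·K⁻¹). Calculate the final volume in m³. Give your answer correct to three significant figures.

V₄ ≈ 0.0238 m³

Isothermal, so P V is constant: T₂ = T₁; P₂ = P₁·(V₁/V₂) = 53.57 kPa.
V constant ⇒ P ∝ T: V₃ = V₂; T₃ = T₂·(P₃/P₂) = 1146 K.
Isothermal, so P V is constant: T₄ = T₃; V₄ = V₃·(P₃/P₄) = 0.02377 m³.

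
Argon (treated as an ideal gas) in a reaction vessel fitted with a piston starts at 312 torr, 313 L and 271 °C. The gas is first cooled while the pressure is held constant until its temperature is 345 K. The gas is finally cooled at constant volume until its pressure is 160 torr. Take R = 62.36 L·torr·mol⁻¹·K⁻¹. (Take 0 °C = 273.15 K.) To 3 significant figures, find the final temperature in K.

Convert: T₁ = 544.1 K.
Isobaric, so V/T is constant: P₂ = P₁; V₂ = V₁·(T₂/T₁) = 198.4 L.
V constant ⇒ P ∝ T: V₃ = V₂; T₃ = T₂·(P₃/P₂) = 176.9 K.

T₃ ≈ 177 K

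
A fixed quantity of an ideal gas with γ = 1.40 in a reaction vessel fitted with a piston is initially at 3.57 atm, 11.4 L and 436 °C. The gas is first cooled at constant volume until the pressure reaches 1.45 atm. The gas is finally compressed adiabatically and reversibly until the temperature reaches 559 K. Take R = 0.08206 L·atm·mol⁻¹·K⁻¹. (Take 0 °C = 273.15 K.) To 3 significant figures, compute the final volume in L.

Convert: T₁ = 709.1 K.
Isochoric, so P/T is constant: V₂ = V₁; T₂ = T₁·(P₂/P₁) = 288.0 K.
Reversible adiabatic, γ = 1.40: P₃ = P₂·(T₃/T₂)^(γ/(γ−1)) = 14.77 atm; V₃ = V₂·(T₂/T₃)^(1/(γ−1)) = 2.173 L.

V₃ ≈ 2.17 L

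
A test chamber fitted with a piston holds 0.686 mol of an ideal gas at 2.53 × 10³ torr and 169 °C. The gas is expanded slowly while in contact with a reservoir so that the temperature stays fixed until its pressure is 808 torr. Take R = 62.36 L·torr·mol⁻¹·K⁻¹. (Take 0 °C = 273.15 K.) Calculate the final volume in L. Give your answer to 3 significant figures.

Convert: T₁ = 442.1 K.
From PV = nRT: V₁ = nRT₁/P₁ = 7.476 L.
Isothermal, so P V is constant: T₂ = T₁; V₂ = V₁·(P₁/P₂) = 23.41 L.

V₂ ≈ 23.4 L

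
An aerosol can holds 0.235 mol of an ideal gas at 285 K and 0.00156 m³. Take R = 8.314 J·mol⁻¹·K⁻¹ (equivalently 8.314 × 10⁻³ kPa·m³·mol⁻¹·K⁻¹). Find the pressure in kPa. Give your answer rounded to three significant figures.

P ≈ 357 kPa

PV = nRT ⇒ P = nRT/V = (0.235 × 8.314 × 10⁻³ × 285) / 0.00156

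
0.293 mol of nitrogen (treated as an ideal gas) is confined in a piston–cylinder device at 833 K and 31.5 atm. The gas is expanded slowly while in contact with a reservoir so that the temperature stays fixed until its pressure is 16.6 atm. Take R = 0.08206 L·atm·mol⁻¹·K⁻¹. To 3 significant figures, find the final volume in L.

From PV = nRT: V₁ = nRT₁/P₁ = 0.6358 L.
T constant ⇒ Boyle's law P V = const: T₂ = T₁; V₂ = V₁·(P₁/P₂) = 1.207 L.

V₂ ≈ 1.21 L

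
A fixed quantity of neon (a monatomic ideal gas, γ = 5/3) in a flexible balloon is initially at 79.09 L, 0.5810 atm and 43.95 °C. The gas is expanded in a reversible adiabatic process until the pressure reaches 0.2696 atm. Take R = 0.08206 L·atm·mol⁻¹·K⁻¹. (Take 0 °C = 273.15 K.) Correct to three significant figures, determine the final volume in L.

Convert: T₁ = 317.1 K.
Adiabatic (γ = 5/3), T V^(γ−1) and P V^γ constant: T₂ = T₁·(P₂/P₁)^((γ−1)/γ) = 233.2 K; V₂ = V₁·(P₁/P₂)^(1/γ) = 125.4 L.

V₂ ≈ 125 L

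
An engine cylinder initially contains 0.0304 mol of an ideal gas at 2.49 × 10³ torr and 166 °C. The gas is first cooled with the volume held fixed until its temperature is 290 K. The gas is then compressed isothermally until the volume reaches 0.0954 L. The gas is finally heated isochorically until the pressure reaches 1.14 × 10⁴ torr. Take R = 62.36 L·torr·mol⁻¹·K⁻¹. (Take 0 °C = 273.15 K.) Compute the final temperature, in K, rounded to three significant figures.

T₄ ≈ 574 K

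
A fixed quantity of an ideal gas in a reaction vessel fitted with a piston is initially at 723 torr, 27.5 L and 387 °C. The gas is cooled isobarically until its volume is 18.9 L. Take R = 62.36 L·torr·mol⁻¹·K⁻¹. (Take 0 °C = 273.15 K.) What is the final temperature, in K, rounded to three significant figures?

T₂ ≈ 454 K

Convert: T₁ = 660.1 K.
P constant ⇒ V ∝ T: P₂ = P₁; T₂ = T₁·(V₂/V₁) = 453.7 K.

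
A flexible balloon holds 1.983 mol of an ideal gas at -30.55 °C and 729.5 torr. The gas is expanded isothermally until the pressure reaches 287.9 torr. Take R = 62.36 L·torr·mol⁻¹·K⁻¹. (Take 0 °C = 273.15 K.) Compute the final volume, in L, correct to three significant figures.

V₂ ≈ 104 L

Convert: T₁ = 242.6 K.
From PV = nRT: V₁ = nRT₁/P₁ = 41.12 L.
T constant ⇒ Boyle's law P V = const: T₂ = T₁; V₂ = V₁·(P₁/P₂) = 104.2 L.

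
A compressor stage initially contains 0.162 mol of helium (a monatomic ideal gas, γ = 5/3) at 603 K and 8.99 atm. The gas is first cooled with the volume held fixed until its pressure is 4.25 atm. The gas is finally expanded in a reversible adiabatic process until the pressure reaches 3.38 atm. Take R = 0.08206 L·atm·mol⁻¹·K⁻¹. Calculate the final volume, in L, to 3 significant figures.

V₃ ≈ 1.02 L

From PV = nRT: V₁ = nRT₁/P₁ = 0.8917 L.
Isochoric, so P/T is constant: V₂ = V₁; T₂ = T₁·(P₂/P₁) = 285.1 K.
Adiabatic (γ = 5/3), T V^(γ−1) and P V^γ constant: T₃ = T₂·(P₃/P₂)^((γ−1)/γ) = 260.1 K; V₃ = V₂·(P₂/P₃)^(1/γ) = 1.023 L.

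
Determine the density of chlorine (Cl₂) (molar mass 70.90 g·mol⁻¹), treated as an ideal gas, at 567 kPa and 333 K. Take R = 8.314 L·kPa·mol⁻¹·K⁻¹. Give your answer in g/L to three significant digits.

ρ ≈ 14.5 g/L

ρ = PM/(RT) = (567 × 70.90) / (8.314 × 333.0)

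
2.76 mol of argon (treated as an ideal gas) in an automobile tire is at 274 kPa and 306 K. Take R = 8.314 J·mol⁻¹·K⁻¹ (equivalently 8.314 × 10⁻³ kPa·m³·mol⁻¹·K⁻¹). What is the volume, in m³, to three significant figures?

V ≈ 0.0256 m³

PV = nRT ⇒ V = nRT/P = (2.76 × 8.314 × 10⁻³ × 306) / 274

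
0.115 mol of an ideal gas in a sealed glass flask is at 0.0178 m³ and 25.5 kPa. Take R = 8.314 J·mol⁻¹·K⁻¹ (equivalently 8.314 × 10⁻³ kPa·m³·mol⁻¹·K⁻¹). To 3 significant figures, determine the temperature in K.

T ≈ 475 K

PV = nRT ⇒ T = PV/(nR) = (25.5 × 0.0178) / (0.115 × 8.314 × 10⁻³)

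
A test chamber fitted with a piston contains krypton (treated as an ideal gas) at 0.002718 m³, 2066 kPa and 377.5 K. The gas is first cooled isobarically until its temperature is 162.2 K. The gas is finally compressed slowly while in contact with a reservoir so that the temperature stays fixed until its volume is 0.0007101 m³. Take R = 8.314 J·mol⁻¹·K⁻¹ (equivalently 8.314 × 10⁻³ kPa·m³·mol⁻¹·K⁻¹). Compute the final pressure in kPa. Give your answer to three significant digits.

P₃ ≈ 3.40e+03 kPa

P constant ⇒ V ∝ T: P₂ = P₁; V₂ = V₁·(T₂/T₁) = 0.001168 m³.
Isothermal, so P V is constant: T₃ = T₂; P₃ = P₂·(V₂/V₃) = 3398 kPa.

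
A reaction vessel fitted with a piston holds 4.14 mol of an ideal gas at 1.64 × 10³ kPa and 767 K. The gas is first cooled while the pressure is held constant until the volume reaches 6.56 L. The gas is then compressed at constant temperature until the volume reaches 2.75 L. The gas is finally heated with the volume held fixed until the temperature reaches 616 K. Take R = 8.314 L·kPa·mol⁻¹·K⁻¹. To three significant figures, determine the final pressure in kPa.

P₄ ≈ 7.71e+03 kPa

From PV = nRT: V₁ = nRT₁/P₁ = 16.10 L.
Isobaric, so V/T is constant: P₂ = P₁; T₂ = T₁·(V₂/V₁) = 312.6 K.
Isothermal, so P V is constant: T₃ = T₂; P₃ = P₂·(V₂/V₃) = 3912 kPa.
Isochoric, so P/T is constant: V₄ = V₃; P₄ = P₃·(T₄/T₃) = 7710 kPa.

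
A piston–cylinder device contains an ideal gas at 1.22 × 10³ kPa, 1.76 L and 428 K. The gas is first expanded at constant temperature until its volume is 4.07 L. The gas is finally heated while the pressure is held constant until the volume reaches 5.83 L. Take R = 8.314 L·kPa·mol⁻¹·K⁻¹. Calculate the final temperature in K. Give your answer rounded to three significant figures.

T₃ ≈ 613 K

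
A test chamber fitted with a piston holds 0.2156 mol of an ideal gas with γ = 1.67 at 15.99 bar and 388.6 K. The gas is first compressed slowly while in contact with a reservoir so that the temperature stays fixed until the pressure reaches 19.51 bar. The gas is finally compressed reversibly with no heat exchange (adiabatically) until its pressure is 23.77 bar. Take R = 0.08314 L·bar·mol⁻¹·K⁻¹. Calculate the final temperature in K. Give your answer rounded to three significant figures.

From PV = nRT: V₁ = nRT₁/P₁ = 0.4356 L.
Isothermal, so P V is constant: T₂ = T₁; V₂ = V₁·(P₁/P₂) = 0.3570 L.
Reversible adiabatic, γ = 1.67: T₃ = T₂·(P₃/P₂)^((γ−1)/γ) = 420.6 K; V₃ = V₂·(P₂/P₃)^(1/γ) = 0.3172 L.

T₃ ≈ 421 K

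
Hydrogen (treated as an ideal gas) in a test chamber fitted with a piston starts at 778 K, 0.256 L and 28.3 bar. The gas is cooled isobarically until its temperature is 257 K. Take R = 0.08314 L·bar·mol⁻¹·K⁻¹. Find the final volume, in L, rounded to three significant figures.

V₂ ≈ 0.0846 L

Isobaric, so V/T is constant: P₂ = P₁; V₂ = V₁·(T₂/T₁) = 0.08457 L.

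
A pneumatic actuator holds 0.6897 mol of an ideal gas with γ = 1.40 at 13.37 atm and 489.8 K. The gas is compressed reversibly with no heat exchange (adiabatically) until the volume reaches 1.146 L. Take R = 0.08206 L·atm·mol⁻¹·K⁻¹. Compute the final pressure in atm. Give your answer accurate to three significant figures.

P₂ ≈ 30.7 atm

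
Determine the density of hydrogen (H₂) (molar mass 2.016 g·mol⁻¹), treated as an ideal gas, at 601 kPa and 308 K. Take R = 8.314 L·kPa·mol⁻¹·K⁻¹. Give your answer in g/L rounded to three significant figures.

ρ ≈ 0.473 g/L

ρ = PM/(RT) = (601 × 2.016) / (8.314 × 308.0)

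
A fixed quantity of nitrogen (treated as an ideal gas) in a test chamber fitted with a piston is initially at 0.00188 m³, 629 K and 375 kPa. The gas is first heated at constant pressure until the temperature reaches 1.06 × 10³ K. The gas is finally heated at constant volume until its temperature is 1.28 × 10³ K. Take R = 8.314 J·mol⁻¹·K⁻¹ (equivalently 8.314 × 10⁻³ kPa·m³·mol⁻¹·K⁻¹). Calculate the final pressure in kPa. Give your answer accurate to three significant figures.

P₃ ≈ 453 kPa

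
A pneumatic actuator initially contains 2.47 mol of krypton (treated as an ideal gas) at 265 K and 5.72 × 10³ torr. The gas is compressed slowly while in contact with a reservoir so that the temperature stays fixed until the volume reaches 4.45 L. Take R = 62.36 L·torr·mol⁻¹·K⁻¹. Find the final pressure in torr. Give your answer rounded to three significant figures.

P₂ ≈ 9.17e+03 torr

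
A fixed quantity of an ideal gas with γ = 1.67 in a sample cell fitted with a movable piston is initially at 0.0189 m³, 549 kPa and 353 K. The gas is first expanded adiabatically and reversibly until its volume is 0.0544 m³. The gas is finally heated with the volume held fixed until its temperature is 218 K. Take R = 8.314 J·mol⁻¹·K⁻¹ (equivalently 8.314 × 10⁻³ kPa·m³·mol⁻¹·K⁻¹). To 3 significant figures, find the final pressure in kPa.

Adiabatic (γ = 1.67), T V^(γ−1) and P V^γ constant: T₂ = T₁·(V₁/V₂)^(γ−1) = 173.8 K; P₂ = P₁·(V₁/V₂)^γ = 93.93 kPa.
V constant ⇒ P ∝ T: V₃ = V₂; P₃ = P₂·(T₃/T₂) = 117.8 kPa.

P₃ ≈ 118 kPa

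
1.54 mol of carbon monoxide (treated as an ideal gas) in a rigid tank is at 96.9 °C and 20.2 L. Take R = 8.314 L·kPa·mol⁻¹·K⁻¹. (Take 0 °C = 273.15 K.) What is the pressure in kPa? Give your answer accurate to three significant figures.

Convert: T = 370.05 K.
PV = nRT ⇒ P = nRT/V = (1.54 × 8.314 × 370.05) / 20.2

P ≈ 235 kPa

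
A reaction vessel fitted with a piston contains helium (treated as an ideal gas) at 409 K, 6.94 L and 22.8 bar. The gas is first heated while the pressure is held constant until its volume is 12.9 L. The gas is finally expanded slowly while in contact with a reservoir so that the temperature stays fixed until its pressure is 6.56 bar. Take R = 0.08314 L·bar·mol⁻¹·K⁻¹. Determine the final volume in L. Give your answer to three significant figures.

V₃ ≈ 44.8 L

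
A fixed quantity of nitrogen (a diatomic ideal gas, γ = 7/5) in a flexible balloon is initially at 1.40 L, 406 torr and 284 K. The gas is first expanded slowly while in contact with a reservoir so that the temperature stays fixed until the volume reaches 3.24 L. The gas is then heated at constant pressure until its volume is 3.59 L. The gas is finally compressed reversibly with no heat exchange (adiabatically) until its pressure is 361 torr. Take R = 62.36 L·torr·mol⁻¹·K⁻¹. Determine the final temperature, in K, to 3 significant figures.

T₄ ≈ 387 K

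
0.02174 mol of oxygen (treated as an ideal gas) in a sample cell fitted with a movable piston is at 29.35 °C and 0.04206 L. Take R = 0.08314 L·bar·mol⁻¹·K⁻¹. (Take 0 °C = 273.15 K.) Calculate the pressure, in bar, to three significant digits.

Convert: T = 302.50 K.
PV = nRT ⇒ P = nRT/V = (0.02174 × 0.08314 × 302.50) / 0.04206

P ≈ 13.0 bar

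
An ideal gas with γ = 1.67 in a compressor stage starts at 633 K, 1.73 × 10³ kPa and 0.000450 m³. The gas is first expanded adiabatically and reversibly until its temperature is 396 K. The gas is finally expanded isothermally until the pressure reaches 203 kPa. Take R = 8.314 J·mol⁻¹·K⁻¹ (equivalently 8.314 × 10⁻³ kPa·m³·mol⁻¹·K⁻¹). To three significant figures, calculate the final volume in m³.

V₃ ≈ 0.00240 m³

Reversible adiabatic, γ = 1.67: P₂ = P₁·(T₂/T₁)^(γ/(γ−1)) = 537.4 kPa; V₂ = V₁·(T₁/T₂)^(1/(γ−1)) = 0.0009063 m³.
Isothermal, so P V is constant: T₃ = T₂; V₃ = V₂·(P₂/P₃) = 0.002399 m³.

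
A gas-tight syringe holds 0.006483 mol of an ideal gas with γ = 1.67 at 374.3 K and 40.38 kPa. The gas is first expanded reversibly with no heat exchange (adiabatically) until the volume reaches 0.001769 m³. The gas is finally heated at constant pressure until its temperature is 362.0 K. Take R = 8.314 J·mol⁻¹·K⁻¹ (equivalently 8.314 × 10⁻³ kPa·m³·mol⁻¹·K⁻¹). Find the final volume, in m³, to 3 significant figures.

V₃ ≈ 0.00399 m³

From PV = nRT: V₁ = nRT₁/P₁ = 0.0004996 m³.
Adiabatic (γ = 1.67), T V^(γ−1) and P V^γ constant: T₂ = T₁·(V₁/V₂)^(γ−1) = 160.4 K; P₂ = P₁·(V₁/V₂)^γ = 4.889 kPa.
P constant ⇒ V ∝ T: P₃ = P₂; V₃ = V₂·(T₃/T₂) = 0.003991 m³.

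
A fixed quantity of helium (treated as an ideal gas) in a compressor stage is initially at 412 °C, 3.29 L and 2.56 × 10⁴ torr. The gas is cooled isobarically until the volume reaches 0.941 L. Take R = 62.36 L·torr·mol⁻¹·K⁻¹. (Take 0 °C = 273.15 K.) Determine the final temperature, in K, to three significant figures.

Convert: T₁ = 685.1 K.
Isobaric, so V/T is constant: P₂ = P₁; T₂ = T₁·(V₂/V₁) = 196.0 K.

T₂ ≈ 196 K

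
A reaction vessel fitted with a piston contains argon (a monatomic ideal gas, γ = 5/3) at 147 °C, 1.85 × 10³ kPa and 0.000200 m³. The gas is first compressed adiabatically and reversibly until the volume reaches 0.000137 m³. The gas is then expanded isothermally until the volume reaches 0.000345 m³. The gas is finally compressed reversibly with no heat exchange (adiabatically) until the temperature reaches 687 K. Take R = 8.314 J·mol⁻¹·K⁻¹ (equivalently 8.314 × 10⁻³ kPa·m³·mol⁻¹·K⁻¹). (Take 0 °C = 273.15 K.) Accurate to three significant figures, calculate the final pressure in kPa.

Convert: T₁ = 420.1 K.
Adiabatic (γ = 5/3), T V^(γ−1) and P V^γ constant: T₂ = T₁·(V₁/V₂)^(γ−1) = 540.7 K; P₂ = P₁·(V₁/V₂)^γ = 3476 kPa.
Isothermal, so P V is constant: T₃ = T₂; P₃ = P₂·(V₂/V₃) = 1380 kPa.
Adiabatic (γ = 5/3), T V^(γ−1) and P V^γ constant: P₄ = P₃·(T₄/T₃)^(γ/(γ−1)) = 2512 kPa; V₄ = V₃·(T₃/T₄)^(1/(γ−1)) = 0.0002409 m³.

P₄ ≈ 2.51e+03 kPa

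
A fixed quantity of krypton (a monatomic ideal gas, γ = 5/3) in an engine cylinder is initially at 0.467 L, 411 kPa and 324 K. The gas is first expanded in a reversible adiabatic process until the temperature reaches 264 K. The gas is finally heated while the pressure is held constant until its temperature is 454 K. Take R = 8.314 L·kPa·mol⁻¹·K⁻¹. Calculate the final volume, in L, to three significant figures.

Reversible adiabatic, γ = 5/3: P₂ = P₁·(T₂/T₁)^(γ/(γ−1)) = 246.3 kPa; V₂ = V₁·(T₁/T₂)^(1/(γ−1)) = 0.6349 L.
Isobaric, so V/T is constant: P₃ = P₂; V₃ = V₂·(T₃/T₂) = 1.092 L.

V₃ ≈ 1.09 L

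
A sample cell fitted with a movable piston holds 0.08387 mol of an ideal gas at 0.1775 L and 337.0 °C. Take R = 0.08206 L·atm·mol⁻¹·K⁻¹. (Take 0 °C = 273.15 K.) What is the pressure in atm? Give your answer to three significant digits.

P ≈ 23.7 atm

Convert: T = 610.15 K.
PV = nRT ⇒ P = nRT/V = (0.08387 × 0.08206 × 610.15) / 0.1775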